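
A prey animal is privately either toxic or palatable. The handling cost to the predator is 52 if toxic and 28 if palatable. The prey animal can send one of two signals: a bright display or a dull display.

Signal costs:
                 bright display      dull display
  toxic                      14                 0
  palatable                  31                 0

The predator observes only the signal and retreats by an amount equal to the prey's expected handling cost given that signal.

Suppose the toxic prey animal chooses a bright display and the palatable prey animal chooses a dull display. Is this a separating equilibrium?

If types separate, bright display earns payment 52 and dull display earns 28.
Toxic: bright display gives 52 − 14 = 38; dull display gives 28 − 0 = 28. No deviation. ✓
Palatable: dull display gives 28 − 0 = 28; bright display gives 52 − 31 = 21. No deviation. ✓
Both incentive constraints hold.

Yes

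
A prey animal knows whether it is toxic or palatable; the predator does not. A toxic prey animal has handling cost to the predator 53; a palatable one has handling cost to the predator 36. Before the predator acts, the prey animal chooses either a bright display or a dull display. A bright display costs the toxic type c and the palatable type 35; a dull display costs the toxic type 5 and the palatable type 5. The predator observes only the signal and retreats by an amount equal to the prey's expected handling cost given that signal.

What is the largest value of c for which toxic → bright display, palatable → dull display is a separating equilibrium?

22

Under separation: bright display → toxic (pays 53); dull display → palatable (pays 36).
Palatable: 36 − 5 = 31 ≥ 53 − 35 = 18. Holds regardless of c. ✓
Toxic: 53 − c ≥ 36 − 5, so c ≤ 53 − 31 = 22.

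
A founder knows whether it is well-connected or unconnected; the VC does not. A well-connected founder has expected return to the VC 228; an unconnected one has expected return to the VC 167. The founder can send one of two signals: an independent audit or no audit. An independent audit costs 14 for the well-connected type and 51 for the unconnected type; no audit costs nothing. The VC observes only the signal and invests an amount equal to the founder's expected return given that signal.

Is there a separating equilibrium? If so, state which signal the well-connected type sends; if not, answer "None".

Try well-connected → audit, unconnected → no audit:
  If types separate, audit earns payment 228 and no audit earns 167.
  Well-connected: audit gives 228 − 14 = 214; no audit gives 167 − 0 = 167. No deviation. ✓
  Unconnected: no audit gives 167 − 0 = 167; audit gives 228 − 51 = 177. Would deviate. ✗
Try well-connected → no audit, unconnected → audit:
  If types separate, no audit earns payment 228 and audit earns 167.
  Well-connected: no audit gives 228 − 0 = 228; audit gives 167 − 14 = 153. No deviation. ✓
  Unconnected: audit gives 167 − 51 = 116; no audit gives 228 − 0 = 228. Would deviate. ✗
Neither assignment is incentive-compatible.

None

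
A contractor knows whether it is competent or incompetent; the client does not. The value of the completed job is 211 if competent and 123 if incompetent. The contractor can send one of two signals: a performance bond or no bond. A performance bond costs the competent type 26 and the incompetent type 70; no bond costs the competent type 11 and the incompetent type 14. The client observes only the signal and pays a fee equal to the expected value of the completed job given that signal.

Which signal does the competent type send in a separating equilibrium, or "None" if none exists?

None

Try competent → bond, incompetent → no bond:
  If types separate, bond earns payment 211 and no bond earns 123.
  Competent: bond gives 211 − 26 = 185; no bond gives 123 − 11 = 112. No deviation. ✓
  Incompetent: no bond gives 123 − 14 = 109; bond gives 211 − 70 = 141. Would deviate. ✗
Try competent → no bond, incompetent → bond:
  If types separate, no bond earns payment 211 and bond earns 123.
  Competent: no bond gives 211 − 11 = 200; bond gives 123 − 26 = 97. No deviation. ✓
  Incompetent: bond gives 123 − 70 = 53; no bond gives 211 − 14 = 197. Would deviate. ✗
Neither assignment is incentive-compatible.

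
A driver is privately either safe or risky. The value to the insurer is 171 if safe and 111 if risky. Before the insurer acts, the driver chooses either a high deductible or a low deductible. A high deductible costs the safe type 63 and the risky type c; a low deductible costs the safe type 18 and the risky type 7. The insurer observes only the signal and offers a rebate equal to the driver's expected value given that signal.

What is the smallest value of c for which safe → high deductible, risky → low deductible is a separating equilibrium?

Under separation: high deductible → safe (pays 171); low deductible → risky (pays 111).
Safe: 171 − 63 = 108 ≥ 111 − 18 = 93. Holds regardless of c. ✓
Risky: 111 − 7 ≥ 171 − c, so c ≥ 171 − 104 = 67.

67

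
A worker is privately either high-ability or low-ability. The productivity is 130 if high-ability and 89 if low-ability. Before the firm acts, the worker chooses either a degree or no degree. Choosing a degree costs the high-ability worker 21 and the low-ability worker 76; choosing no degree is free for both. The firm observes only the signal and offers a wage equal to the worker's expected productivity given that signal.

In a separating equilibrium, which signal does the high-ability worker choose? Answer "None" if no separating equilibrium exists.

degree

Try high-ability → degree, low-ability → no degree:
  Under separation the firm infers type exactly: degree → high-ability (pays 130), no degree → low-ability (pays 89).
  High-ability: degree gives 130 − 21 = 109; no degree gives 89 − 0 = 89. No deviation. ✓
  Low-ability: no degree gives 89 − 0 = 89; degree gives 130 − 76 = 54. No deviation. ✓
Both hold — the high-ability type sends degree.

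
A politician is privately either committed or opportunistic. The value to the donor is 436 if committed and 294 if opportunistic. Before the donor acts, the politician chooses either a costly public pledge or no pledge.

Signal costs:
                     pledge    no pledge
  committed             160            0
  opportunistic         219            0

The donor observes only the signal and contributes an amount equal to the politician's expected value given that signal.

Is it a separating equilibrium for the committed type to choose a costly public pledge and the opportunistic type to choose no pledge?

If types separate, pledge earns payment 436 and no pledge earns 294.
Committed: pledge gives 436 − 160 = 276; no pledge gives 294 − 0 = 294. Would deviate. ✗
Opportunistic: no pledge gives 294 − 0 = 294; pledge gives 436 − 219 = 217. No deviation. ✓

No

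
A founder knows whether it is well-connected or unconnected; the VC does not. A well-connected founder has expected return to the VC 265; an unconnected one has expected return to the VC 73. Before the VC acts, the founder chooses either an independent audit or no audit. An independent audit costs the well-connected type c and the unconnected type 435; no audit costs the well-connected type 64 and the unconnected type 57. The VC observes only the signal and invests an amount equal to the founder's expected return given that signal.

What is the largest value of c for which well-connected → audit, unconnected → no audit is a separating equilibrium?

256

Under separation: audit → well-connected (pays 265); no audit → unconnected (pays 73).
Unconnected: 73 − 57 = 16 ≥ 265 − 435 = -170. Holds regardless of c. ✓
Well-connected: 265 − c ≥ 73 − 64, so c ≤ 265 − 9 = 256.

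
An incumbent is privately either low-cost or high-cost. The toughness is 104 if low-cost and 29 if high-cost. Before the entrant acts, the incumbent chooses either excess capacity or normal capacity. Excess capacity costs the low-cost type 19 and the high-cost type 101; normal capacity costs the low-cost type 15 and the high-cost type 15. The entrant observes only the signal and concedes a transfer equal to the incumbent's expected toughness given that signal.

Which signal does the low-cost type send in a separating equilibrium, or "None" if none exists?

Try low-cost → excess capacity, high-cost → normal capacity:
  If types separate, excess capacity earns payment 104 and normal capacity earns 29.
  Low-cost: excess capacity gives 104 − 19 = 85; normal capacity gives 29 − 15 = 14. No deviation. ✓
  High-cost: normal capacity gives 29 − 15 = 14; excess capacity gives 104 − 101 = 3. No deviation. ✓
Both hold — the low-cost type sends excess capacity.

excess capacity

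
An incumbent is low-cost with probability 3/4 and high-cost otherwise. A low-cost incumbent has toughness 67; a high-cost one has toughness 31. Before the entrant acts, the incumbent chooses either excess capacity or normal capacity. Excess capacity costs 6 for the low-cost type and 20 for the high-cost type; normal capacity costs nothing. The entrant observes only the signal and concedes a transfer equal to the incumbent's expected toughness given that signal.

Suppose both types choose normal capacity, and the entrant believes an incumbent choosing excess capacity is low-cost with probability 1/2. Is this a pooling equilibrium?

On the equilibrium path (normal capacity) the entrant holds the prior 3/4 and pays 3/4·67 + 1/4·31 = 58. Off-path (excess capacity) belief 1/2 gives 1/2·67 + 1/2·31 = 49.
Low-cost: normal capacity gives 58 − 0 = 58; excess capacity gives 49 − 6 = 43. Stays. ✓
High-cost: normal capacity gives 58 − 0 = 58; excess capacity gives 49 − 20 = 29. Stays. ✓
Beliefs are Bayes-consistent on-path and both types best-respond.

Yes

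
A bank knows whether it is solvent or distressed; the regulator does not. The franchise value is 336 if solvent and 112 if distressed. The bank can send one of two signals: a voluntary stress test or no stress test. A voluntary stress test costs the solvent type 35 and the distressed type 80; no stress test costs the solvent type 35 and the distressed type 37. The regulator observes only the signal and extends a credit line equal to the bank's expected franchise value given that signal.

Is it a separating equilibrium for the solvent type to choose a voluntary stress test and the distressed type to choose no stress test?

Under separation the regulator infers type exactly: stress test → solvent (pays 336), no stress test → distressed (pays 112).
Solvent: stress test gives 336 − 35 = 301; no stress test gives 112 − 35 = 77. No deviation. ✓
Distressed: no stress test gives 112 − 37 = 75; stress test gives 336 − 80 = 256. Would deviate. ✗

No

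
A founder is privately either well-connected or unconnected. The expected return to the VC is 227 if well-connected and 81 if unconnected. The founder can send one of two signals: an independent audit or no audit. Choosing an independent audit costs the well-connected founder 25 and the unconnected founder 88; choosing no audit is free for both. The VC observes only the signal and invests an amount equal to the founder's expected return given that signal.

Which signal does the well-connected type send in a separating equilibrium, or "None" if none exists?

None

Try well-connected → audit, unconnected → no audit:
  If types separate, audit earns payment 227 and no audit earns 81.
  Well-connected: audit gives 227 − 25 = 202; no audit gives 81 − 0 = 81. No deviation. ✓
  Unconnected: no audit gives 81 − 0 = 81; audit gives 227 − 88 = 139. Would deviate. ✗
Try well-connected → no audit, unconnected → audit:
  If types separate, no audit earns payment 227 and audit earns 81.
  Well-connected: no audit gives 227 − 0 = 227; audit gives 81 − 25 = 56. No deviation. ✓
  Unconnected: audit gives 81 − 88 = -7; no audit gives 227 − 0 = 227. Would deviate. ✗
Neither assignment is incentive-compatible.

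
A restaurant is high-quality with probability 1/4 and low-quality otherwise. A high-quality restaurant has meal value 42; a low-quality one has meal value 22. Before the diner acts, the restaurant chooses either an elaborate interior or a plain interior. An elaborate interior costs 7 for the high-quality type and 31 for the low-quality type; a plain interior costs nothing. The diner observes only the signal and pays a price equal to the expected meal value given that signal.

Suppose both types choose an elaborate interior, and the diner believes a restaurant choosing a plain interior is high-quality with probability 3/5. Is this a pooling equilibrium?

On the equilibrium path (elaborate interior) the diner holds the prior 1/4 and pays 1/4·42 + 3/4·22 = 27. Off-path (plain interior) belief 3/5 gives 3/5·42 + 2/5·22 = 34.
High-quality: elaborate interior gives 27 − 7 = 20; plain interior gives 34 − 0 = 34. Deviates. ✗
Low-quality: elaborate interior gives 27 − 31 = -4; plain interior gives 34 − 0 = 34. Deviates. ✗

No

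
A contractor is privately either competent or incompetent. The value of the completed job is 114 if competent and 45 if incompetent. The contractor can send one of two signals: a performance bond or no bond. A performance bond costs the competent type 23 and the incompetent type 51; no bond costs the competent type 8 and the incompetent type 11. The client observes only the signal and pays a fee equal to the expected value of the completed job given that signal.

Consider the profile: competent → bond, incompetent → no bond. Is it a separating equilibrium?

No

If types separate, bond earns payment 114 and no bond earns 45.
Competent: bond gives 114 − 23 = 91; no bond gives 45 − 8 = 37. No deviation. ✓
Incompetent: no bond gives 45 − 11 = 34; bond gives 114 − 51 = 63. Would deviate. ✗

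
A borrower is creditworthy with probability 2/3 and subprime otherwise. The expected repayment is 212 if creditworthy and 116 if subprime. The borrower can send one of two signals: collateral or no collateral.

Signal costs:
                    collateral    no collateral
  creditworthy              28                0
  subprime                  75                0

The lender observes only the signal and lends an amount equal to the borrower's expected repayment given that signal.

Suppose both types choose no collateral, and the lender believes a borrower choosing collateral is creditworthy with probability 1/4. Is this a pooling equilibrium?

Yes

On the equilibrium path (no collateral) the lender holds the prior 2/3 and pays 2/3·212 + 1/3·116 = 180. Off-path (collateral) belief 1/4 gives 1/4·212 + 3/4·116 = 140.
Creditworthy: no collateral gives 180 − 0 = 180; collateral gives 140 − 28 = 112. Stays. ✓
Subprime: no collateral gives 180 − 0 = 180; collateral gives 140 − 75 = 65. Stays. ✓
Beliefs are Bayes-consistent on-path and both types best-respond.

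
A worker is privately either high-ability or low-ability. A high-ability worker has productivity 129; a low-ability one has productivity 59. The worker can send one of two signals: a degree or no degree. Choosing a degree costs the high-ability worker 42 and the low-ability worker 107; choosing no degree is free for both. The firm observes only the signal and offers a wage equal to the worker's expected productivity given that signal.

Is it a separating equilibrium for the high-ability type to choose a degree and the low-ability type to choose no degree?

Under separation the firm infers type exactly: degree → high-ability (pays 129), no degree → low-ability (pays 59).
High-ability: degree gives 129 − 42 = 87; no degree gives 59 − 0 = 59. No deviation. ✓
Low-ability: no degree gives 59 − 0 = 59; degree gives 129 − 107 = 22. No deviation. ✓
Neither type gains from mimicking the other.

Yes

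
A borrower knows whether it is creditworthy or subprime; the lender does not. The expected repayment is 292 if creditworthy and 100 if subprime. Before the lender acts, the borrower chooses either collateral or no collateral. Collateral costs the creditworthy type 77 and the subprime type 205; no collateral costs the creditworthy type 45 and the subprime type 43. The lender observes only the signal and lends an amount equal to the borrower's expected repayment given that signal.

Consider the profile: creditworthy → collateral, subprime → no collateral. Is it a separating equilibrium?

No

If types separate, collateral earns payment 292 and no collateral earns 100.
Creditworthy: collateral gives 292 − 77 = 215; no collateral gives 100 − 45 = 55. No deviation. ✓
Subprime: no collateral gives 100 − 43 = 57; collateral gives 292 − 205 = 87. Would deviate. ✗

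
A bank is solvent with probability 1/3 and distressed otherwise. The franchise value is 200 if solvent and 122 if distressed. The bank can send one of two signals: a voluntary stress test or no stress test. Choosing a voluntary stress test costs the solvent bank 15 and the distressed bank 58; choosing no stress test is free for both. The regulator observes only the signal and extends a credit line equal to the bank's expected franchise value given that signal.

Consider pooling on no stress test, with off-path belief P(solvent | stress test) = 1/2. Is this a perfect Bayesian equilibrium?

Yes

At the pooled signal (no stress test) the regulator holds the prior 1/3 and pays 1/3·200 + 2/3·122 = 148. Off-path (stress test) belief 1/2 gives 1/2·200 + 1/2·122 = 161.
Solvent: no stress test gives 148 − 0 = 148; stress test gives 161 − 15 = 146. Stays. ✓
Distressed: no stress test gives 148 − 0 = 148; stress test gives 161 − 58 = 103. Stays. ✓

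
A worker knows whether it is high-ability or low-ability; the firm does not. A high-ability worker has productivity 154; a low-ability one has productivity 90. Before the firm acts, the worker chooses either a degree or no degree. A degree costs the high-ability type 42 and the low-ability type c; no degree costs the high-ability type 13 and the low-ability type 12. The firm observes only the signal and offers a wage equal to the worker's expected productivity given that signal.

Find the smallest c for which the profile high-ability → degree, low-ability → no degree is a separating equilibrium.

76

Under separation: degree → high-ability (pays 154); no degree → low-ability (pays 90).
High-ability: 154 − 42 = 112 ≥ 90 − 13 = 77. Holds regardless of c. ✓
Low-ability: 90 − 12 ≥ 154 − c, so c ≥ 154 − 78 = 76.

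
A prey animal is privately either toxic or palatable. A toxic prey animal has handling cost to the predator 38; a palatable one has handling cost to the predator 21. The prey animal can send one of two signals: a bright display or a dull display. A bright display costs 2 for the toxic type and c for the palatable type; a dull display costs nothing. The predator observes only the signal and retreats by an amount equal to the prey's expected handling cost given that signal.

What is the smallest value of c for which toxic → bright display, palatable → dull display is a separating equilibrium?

17

Under separation: bright display → toxic (pays 38); dull display → palatable (pays 21).
Toxic: 38 − 2 = 36 ≥ 21 − 0 = 21. Holds regardless of c. ✓
Palatable: 21 − 0 ≥ 38 − c, so c ≥ 38 − 21 = 17.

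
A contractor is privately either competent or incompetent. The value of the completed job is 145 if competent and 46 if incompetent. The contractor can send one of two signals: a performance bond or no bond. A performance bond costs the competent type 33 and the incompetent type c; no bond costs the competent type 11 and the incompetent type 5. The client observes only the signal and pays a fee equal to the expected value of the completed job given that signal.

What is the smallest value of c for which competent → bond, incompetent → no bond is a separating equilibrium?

104

Under separation: bond → competent (pays 145); no bond → incompetent (pays 46).
Competent: 145 − 33 = 112 ≥ 46 − 11 = 35. Holds regardless of c. ✓
Incompetent: 46 − 5 ≥ 145 − c, so c ≥ 145 − 41 = 104.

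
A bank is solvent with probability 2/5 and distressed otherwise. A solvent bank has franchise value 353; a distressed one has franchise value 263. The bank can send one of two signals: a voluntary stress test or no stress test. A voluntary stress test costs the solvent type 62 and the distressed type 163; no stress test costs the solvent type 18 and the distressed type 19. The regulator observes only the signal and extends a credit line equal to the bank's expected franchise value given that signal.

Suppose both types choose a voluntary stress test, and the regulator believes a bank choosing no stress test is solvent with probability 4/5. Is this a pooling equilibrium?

At the pooled signal (stress test) the regulator holds the prior 2/5 and pays 2/5·353 + 3/5·263 = 299. Off-path (no stress test) belief 4/5 gives 4/5·353 + 1/5·263 = 335.
Solvent: stress test gives 299 − 62 = 237; no stress test gives 335 − 18 = 317. Deviates. ✗
Distressed: stress test gives 299 − 163 = 136; no stress test gives 335 − 19 = 316. Deviates. ✗

No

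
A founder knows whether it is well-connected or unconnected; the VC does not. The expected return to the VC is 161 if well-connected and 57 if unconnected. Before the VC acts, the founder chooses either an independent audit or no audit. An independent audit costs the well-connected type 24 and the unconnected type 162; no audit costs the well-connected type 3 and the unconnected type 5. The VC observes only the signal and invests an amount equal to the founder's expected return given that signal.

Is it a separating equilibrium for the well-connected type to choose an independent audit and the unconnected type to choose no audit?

Yes

If types separate, audit earns payment 161 and no audit earns 57.
Well-connected: audit gives 161 − 24 = 137; no audit gives 57 − 3 = 54. No deviation. ✓
Unconnected: no audit gives 57 − 5 = 52; audit gives 161 − 162 = -1. No deviation. ✓
Both incentive constraints hold.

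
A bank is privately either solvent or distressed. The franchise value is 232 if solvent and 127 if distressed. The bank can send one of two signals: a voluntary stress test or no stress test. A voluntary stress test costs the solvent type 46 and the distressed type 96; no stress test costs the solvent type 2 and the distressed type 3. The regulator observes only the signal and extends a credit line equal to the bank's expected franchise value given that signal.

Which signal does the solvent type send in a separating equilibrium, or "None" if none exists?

None

Try solvent → stress test, distressed → no stress test:
  If types separate, stress test earns payment 232 and no stress test earns 127.
  Solvent: stress test gives 232 − 46 = 186; no stress test gives 127 − 2 = 125. No deviation. ✓
  Distressed: no stress test gives 127 − 3 = 124; stress test gives 232 − 96 = 136. Would deviate. ✗
Try solvent → no stress test, distressed → stress test:
  If types separate, no stress test earns payment 232 and stress test earns 127.
  Solvent: no stress test gives 232 − 2 = 230; stress test gives 127 − 46 = 81. No deviation. ✓
  Distressed: stress test gives 127 − 96 = 31; no stress test gives 232 − 3 = 229. Would deviate. ✗
Neither assignment is incentive-compatible.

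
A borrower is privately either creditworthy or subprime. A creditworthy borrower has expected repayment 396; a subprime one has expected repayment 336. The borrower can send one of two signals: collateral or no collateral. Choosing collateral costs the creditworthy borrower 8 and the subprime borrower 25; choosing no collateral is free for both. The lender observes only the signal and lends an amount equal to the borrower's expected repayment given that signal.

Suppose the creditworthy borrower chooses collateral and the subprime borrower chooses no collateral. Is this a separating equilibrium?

If types separate, collateral earns payment 396 and no collateral earns 336.
Creditworthy: collateral gives 396 − 8 = 388; no collateral gives 336 − 0 = 336. No deviation. ✓
Subprime: no collateral gives 336 − 0 = 336; collateral gives 396 − 25 = 371. Would deviate. ✗

No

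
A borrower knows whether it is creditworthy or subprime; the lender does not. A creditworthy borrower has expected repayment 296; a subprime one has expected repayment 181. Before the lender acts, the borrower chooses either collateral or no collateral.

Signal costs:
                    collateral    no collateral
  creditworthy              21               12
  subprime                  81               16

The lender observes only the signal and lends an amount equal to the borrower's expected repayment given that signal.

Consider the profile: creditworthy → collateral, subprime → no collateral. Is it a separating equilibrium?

If types separate, collateral earns payment 296 and no collateral earns 181.
Creditworthy: collateral gives 296 − 21 = 275; no collateral gives 181 − 12 = 169. No deviation. ✓
Subprime: no collateral gives 181 − 16 = 165; collateral gives 296 − 81 = 215. Would deviate. ✗

No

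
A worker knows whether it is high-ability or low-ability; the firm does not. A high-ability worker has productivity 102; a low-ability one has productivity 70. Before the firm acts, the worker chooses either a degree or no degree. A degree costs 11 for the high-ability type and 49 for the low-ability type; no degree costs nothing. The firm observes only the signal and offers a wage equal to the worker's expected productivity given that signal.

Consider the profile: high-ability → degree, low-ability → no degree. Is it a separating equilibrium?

Under separation the firm infers type exactly: degree → high-ability (pays 102), no degree → low-ability (pays 70).
High-ability: degree gives 102 − 11 = 91; no degree gives 70 − 0 = 70. No deviation. ✓
Low-ability: no degree gives 70 − 0 = 70; degree gives 102 − 49 = 53. No deviation. ✓
Neither type gains from mimicking the other.

Yes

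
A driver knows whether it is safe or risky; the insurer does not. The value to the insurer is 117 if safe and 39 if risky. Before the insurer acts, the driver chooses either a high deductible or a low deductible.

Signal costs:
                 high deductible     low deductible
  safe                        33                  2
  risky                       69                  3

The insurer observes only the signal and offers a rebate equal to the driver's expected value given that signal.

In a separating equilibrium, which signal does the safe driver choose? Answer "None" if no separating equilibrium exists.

None

Try safe → high deductible, risky → low deductible:
  If types separate, high deductible earns payment 117 and low deductible earns 39.
  Safe: high deductible gives 117 − 33 = 84; low deductible gives 39 − 2 = 37. No deviation. ✓
  Risky: low deductible gives 39 − 3 = 36; high deductible gives 117 − 69 = 48. Would deviate. ✗
Try safe → low deductible, risky → high deductible:
  If types separate, low deductible earns payment 117 and high deductible earns 39.
  Safe: low deductible gives 117 − 2 = 115; high deductible gives 39 − 33 = 6. No deviation. ✓
  Risky: high deductible gives 39 − 69 = -30; low deductible gives 117 − 3 = 114. Would deviate. ✗
Neither assignment is incentive-compatible.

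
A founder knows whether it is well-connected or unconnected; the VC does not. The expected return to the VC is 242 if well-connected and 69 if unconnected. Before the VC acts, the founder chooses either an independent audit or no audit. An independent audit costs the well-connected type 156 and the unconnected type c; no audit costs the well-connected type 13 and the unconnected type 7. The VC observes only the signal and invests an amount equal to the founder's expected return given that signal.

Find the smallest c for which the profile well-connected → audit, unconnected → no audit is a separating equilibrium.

180

Under separation: audit → well-connected (pays 242); no audit → unconnected (pays 69).
Well-connected: 242 − 156 = 86 ≥ 69 − 13 = 56. Holds regardless of c. ✓
Unconnected: 69 − 7 ≥ 242 − c, so c ≥ 242 − 62 = 180.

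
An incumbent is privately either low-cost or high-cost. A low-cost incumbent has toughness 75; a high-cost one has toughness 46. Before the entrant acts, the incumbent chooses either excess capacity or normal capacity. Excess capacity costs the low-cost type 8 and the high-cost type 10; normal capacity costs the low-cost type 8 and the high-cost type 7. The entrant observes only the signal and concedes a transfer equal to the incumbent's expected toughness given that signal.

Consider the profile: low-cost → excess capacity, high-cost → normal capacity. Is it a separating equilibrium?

If types separate, excess capacity earns payment 75 and normal capacity earns 46.
Low-cost: excess capacity gives 75 − 8 = 67; normal capacity gives 46 − 8 = 38. No deviation. ✓
High-cost: normal capacity gives 46 − 7 = 39; excess capacity gives 75 − 10 = 65. Would deviate. ✗

No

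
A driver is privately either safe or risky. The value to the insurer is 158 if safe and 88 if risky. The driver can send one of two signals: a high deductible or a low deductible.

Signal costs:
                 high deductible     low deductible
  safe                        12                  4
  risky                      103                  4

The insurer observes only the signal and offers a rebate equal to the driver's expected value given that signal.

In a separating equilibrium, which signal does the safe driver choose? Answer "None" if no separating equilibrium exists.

high deductible

Try safe → high deductible, risky → low deductible:
  Under separation the insurer infers type exactly: high deductible → safe (pays 158), low deductible → risky (pays 88).
  Safe: high deductible gives 158 − 12 = 146; low deductible gives 88 − 4 = 84. No deviation. ✓
  Risky: low deductible gives 88 − 4 = 84; high deductible gives 158 − 103 = 55. No deviation. ✓
Both hold — the safe type sends high deductible.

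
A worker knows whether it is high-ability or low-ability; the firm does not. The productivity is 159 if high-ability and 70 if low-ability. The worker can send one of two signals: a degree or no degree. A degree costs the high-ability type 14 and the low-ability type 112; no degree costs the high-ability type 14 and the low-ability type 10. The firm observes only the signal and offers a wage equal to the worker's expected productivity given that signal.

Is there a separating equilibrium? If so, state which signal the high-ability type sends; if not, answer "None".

Try high-ability → degree, low-ability → no degree:
  If types separate, degree earns payment 159 and no degree earns 70.
  High-ability: degree gives 159 − 14 = 145; no degree gives 70 − 14 = 56. No deviation. ✓
  Low-ability: no degree gives 70 − 10 = 60; degree gives 159 − 112 = 47. No deviation. ✓
Both hold — the high-ability type sends degree.

degree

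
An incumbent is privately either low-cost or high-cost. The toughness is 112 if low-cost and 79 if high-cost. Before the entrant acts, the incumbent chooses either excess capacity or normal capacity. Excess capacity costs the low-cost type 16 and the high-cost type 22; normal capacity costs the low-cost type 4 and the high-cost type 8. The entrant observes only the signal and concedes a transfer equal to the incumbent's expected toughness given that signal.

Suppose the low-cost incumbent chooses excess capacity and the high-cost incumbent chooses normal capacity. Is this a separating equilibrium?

No

If types separate, excess capacity earns payment 112 and normal capacity earns 79.
Low-cost: excess capacity gives 112 − 16 = 96; normal capacity gives 79 − 4 = 75. No deviation. ✓
High-cost: normal capacity gives 79 − 8 = 71; excess capacity gives 112 − 22 = 90. Would deviate. ✗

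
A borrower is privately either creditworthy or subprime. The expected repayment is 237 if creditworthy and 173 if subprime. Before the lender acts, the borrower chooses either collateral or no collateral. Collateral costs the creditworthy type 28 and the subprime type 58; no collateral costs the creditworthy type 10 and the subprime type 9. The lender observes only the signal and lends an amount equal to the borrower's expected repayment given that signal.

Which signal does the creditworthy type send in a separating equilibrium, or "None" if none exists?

Try creditworthy → collateral, subprime → no collateral:
  Under separation the lender infers type exactly: collateral → creditworthy (pays 237), no collateral → subprime (pays 173).
  Creditworthy: collateral gives 237 − 28 = 209; no collateral gives 173 − 10 = 163. No deviation. ✓
  Subprime: no collateral gives 173 − 9 = 164; collateral gives 237 − 58 = 179. Would deviate. ✗
Try creditworthy → no collateral, subprime → collateral:
  Under separation the lender infers type exactly: no collateral → creditworthy (pays 237), collateral → subprime (pays 173).
  Creditworthy: no collateral gives 237 − 10 = 227; collateral gives 173 − 28 = 145. No deviation. ✓
  Subprime: collateral gives 173 − 58 = 115; no collateral gives 237 − 9 = 228. Would deviate. ✗
Neither assignment is incentive-compatible.

None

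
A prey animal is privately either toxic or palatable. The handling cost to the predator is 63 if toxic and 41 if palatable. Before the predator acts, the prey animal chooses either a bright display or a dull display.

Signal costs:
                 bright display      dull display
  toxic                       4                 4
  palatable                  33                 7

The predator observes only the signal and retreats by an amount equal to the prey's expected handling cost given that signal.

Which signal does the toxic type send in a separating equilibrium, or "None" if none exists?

Try toxic → bright display, palatable → dull display:
  If types separate, bright display earns payment 63 and dull display earns 41.
  Toxic: bright display gives 63 − 4 = 59; dull display gives 41 − 4 = 37. No deviation. ✓
  Palatable: dull display gives 41 − 7 = 34; bright display gives 63 − 33 = 30. No deviation. ✓
Both hold — the toxic type sends bright display.

bright display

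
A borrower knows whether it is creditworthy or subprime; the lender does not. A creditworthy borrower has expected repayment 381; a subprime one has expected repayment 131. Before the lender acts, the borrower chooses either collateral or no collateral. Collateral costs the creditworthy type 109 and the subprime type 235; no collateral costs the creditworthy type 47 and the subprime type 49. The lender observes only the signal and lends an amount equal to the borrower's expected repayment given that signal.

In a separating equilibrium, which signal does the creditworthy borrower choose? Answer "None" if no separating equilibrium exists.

None

Try creditworthy → collateral, subprime → no collateral:
  If types separate, collateral earns payment 381 and no collateral earns 131.
  Creditworthy: collateral gives 381 − 109 = 272; no collateral gives 131 − 47 = 84. No deviation. ✓
  Subprime: no collateral gives 131 − 49 = 82; collateral gives 381 − 235 = 146. Would deviate. ✗
Try creditworthy → no collateral, subprime → collateral:
  If types separate, no collateral earns payment 381 and collateral earns 131.
  Creditworthy: no collateral gives 381 − 47 = 334; collateral gives 131 − 109 = 22. No deviation. ✓
  Subprime: collateral gives 131 − 235 = -104; no collateral gives 381 − 49 = 332. Would deviate. ✗
Neither assignment is incentive-compatible.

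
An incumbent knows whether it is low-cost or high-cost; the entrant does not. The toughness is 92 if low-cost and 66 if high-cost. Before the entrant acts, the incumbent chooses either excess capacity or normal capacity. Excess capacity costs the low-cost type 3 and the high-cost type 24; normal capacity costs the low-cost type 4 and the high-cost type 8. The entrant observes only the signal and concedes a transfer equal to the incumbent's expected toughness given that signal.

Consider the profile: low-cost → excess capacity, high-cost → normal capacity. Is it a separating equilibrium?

No

Under separation the entrant infers type exactly: excess capacity → low-cost (pays 92), normal capacity → high-cost (pays 66).
Low-cost: excess capacity gives 92 − 3 = 89; normal capacity gives 66 − 4 = 62. No deviation. ✓
High-cost: normal capacity gives 66 − 8 = 58; excess capacity gives 92 − 24 = 68. Would deviate. ✗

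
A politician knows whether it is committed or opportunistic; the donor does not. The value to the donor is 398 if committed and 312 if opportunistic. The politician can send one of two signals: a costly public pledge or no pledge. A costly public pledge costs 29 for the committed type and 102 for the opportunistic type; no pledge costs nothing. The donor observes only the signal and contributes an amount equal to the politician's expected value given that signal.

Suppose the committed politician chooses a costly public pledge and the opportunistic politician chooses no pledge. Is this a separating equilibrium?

Yes

If types separate, pledge earns payment 398 and no pledge earns 312.
Committed: pledge gives 398 − 29 = 369; no pledge gives 312 − 0 = 312. No deviation. ✓
Opportunistic: no pledge gives 312 − 0 = 312; pledge gives 398 − 102 = 296. No deviation. ✓
Both incentive constraints hold.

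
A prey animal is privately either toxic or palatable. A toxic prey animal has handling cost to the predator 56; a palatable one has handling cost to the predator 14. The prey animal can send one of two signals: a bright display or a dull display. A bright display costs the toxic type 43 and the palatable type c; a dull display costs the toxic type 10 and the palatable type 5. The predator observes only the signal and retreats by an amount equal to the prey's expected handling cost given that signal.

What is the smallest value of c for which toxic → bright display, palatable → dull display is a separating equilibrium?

47

Under separation: bright display → toxic (pays 56); dull display → palatable (pays 14).
Toxic: 56 − 43 = 13 ≥ 14 − 10 = 4. Holds regardless of c. ✓
Palatable: 14 − 5 ≥ 56 − c, so c ≥ 56 − 9 = 47.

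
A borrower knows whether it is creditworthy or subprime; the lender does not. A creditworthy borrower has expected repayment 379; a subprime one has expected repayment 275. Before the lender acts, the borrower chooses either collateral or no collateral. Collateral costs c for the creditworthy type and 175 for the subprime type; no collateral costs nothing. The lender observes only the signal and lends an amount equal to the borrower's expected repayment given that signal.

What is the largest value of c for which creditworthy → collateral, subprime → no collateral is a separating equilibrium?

Under separation: collateral → creditworthy (pays 379); no collateral → subprime (pays 275).
Subprime: 275 − 0 = 275 ≥ 379 − 175 = 204. Holds regardless of c. ✓
Creditworthy: 379 − c ≥ 275 − 0, so c ≤ 379 − 275 = 104.

104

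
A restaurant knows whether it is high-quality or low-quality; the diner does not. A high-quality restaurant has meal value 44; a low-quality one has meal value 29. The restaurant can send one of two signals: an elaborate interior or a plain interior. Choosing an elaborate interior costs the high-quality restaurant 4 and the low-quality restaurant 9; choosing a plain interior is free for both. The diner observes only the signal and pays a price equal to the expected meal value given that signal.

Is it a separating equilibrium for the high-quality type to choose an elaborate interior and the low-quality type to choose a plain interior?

No

Under separation the diner infers type exactly: elaborate interior → high-quality (pays 44), plain interior → low-quality (pays 29).
High-quality: elaborate interior gives 44 − 4 = 40; plain interior gives 29 − 0 = 29. No deviation. ✓
Low-quality: plain interior gives 29 − 0 = 29; elaborate interior gives 44 − 9 = 35. Would deviate. ✗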